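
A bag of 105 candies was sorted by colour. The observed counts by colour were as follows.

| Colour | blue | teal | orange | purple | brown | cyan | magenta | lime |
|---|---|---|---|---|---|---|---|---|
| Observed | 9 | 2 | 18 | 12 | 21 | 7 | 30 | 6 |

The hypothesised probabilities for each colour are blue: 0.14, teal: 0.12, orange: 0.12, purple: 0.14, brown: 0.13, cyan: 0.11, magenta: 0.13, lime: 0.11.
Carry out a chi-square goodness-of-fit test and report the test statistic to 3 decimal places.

Expected counts E_i = n·p_i: 105×0.14 = 14.7, 105×0.12 = 12.6, 105×0.12 = 12.6, 105×0.14 = 14.7, 105×0.13 = 13.65, 105×0.11 = 11.55, 105×0.13 = 13.65, 105×0.11 = 11.55.
blue: (9 − 14.7)²/14.7 = 32.49/14.7 = 2.2102
teal: (2 − 12.6)²/12.6 = 112.36/12.6 = 8.9175
orange: (18 − 12.6)²/12.6 = 29.16/12.6 = 2.3143
purple: (12 − 14.7)²/14.7 = 7.29/14.7 = 0.4959
brown: (21 − 13.65)²/13.65 = 54.0225/13.65 = 3.9577
cyan: (7 − 11.55)²/11.55 = 20.7025/11.55 = 1.7924
magenta: (30 − 13.65)²/13.65 = 267.3225/13.65 = 19.5841
lime: (6 − 11.55)²/11.55 = 30.8025/11.55 = 2.6669
Sum = 41.939

41.939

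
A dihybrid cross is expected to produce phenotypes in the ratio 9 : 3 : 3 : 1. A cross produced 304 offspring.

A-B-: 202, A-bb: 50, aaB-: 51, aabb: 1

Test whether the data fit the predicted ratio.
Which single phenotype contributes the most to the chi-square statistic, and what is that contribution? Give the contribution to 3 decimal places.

aabb, 17.053

Ratio total = 16. Expected counts: 304×9/16 = 171, 304×3/16 = 57, 304×3/16 = 57, 304×1/16 = 19.
A-B-: (202 − 171)²/171 = 961/171 = 5.6199
A-bb: (50 − 57)²/57 = 49/57 = 0.8596
aaB-: (51 − 57)²/57 = 36/57 = 0.6316
aabb: (1 − 19)²/19 = 324/19 = 17.0526
The largest term is for aabb: 17.053.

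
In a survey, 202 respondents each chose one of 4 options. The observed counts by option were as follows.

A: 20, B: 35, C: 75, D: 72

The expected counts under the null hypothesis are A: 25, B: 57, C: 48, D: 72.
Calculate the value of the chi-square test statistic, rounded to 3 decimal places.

A: (20 − 25)²/25 = 25/25 = 1.0000
B: (35 − 57)²/57 = 484/57 = 8.4912
C: (75 − 48)²/48 = 729/48 = 15.1875
D: (72 − 72)²/72 = 0/72 = 0.0000
Sum = 24.679

24.679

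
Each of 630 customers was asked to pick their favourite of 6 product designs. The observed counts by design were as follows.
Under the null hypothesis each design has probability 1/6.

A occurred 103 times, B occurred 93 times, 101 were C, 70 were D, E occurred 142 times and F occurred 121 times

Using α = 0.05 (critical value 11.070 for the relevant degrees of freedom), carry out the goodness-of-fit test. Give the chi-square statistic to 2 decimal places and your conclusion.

Expected count for each of the 6 categories: 630/6 = 105.
A: (103 − 105)²/105 = 4/105 = 0.038
B: (93 − 105)²/105 = 144/105 = 1.371
C: (101 − 105)²/105 = 16/105 = 0.152
D: (70 − 105)²/105 = 1225/105 = 11.667
E: (142 − 105)²/105 = 1369/105 = 13.038
F: (121 − 105)²/105 = 256/105 = 2.438
Sum = 28.70
df = 5. Since 28.70 > 11.070, we reject H₀.

28.70; reject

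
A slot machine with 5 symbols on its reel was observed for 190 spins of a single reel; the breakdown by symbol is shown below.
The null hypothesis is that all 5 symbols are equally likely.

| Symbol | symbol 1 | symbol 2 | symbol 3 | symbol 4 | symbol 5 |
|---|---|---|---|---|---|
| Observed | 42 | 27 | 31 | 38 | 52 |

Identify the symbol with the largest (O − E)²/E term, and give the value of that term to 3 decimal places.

Expected count for each of the 5 categories: 190/5 = 38.
χ² = (42−38)²/38 + (27−38)²/38 + (31−38)²/38 + (38−38)²/38 + (52−38)²/38
   = 0.4211 + 3.1842 + 1.2895 + 0.0000 + 5.1579
The largest term is for symbol 5: 5.158.

symbol 5, 5.158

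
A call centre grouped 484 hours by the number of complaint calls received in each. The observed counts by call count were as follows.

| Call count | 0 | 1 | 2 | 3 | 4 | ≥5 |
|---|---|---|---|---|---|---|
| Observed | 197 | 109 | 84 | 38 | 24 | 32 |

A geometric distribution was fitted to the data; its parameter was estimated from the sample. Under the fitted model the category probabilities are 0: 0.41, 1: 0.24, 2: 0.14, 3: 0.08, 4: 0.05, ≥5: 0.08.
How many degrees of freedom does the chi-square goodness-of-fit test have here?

4

There are k = 6 categories and 1 parameter estimated from the data, so df = 6 − 1 − 1 = 4.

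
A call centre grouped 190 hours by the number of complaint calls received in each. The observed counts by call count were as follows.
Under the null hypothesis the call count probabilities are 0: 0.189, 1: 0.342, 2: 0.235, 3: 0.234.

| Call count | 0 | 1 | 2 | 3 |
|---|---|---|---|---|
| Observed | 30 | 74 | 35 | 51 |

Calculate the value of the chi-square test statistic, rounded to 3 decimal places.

Expected counts E_i = n·p_i: 190×0.189 = 35.91, 190×0.342 = 64.98, 190×0.235 = 44.65, 190×0.234 = 44.46.
0: (30 − 35.91)²/35.91 = 34.9281/35.91 = 0.9727
1: (74 − 64.98)²/64.98 = 81.3604/64.98 = 1.2521
2: (35 − 44.65)²/44.65 = 93.1225/44.65 = 2.0856
3: (51 − 44.46)²/44.46 = 42.7716/44.46 = 0.9620
Sum = 5.272

5.272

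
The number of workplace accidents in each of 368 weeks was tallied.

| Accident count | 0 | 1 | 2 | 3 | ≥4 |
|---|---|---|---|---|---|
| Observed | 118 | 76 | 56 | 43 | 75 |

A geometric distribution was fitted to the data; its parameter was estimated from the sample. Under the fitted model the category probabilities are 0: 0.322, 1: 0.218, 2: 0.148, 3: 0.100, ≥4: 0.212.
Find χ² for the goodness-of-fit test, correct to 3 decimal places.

Expected counts E_i = n·p_i: 368×0.322 = 118.496, 368×0.218 = 80.224, 368×0.148 = 54.464, 368×0.100 = 36.8, 368×0.212 = 78.016.
χ² = (118−118.496)²/118.496 + (76−80.224)²/80.224 + (56−54.464)²/54.464 + (43−36.8)²/36.8 + (75−78.016)²/78.016
   = 0.0021 + 0.2224 + 0.0433 + 1.0446 + 0.1166
Sum = 1.429

1.429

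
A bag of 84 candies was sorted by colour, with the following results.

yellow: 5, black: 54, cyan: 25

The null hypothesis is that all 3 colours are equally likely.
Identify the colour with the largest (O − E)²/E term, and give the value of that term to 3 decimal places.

black, 24.143

Under H₀ each category has probability 1/3, so each expected count is 84/3 = 28.
χ² = (5−28)²/28 + (54−28)²/28 + (25−28)²/28
   = 18.8929 + 24.1429 + 0.3214
The largest term is for black: 24.143.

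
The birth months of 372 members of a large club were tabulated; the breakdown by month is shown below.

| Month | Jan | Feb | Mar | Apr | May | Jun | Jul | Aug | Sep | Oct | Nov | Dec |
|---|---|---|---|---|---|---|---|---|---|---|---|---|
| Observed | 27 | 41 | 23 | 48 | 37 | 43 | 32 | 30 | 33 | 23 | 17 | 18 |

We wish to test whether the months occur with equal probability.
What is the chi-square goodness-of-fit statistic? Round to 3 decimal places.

34.968

Expected count for each of the 12 categories: 372/12 = 31.
Jan: (27 − 31)²/31 = 16/31 = 0.5161
Feb: (41 − 31)²/31 = 100/31 = 3.2258
Mar: (23 − 31)²/31 = 64/31 = 2.0645
Apr: (48 − 31)²/31 = 289/31 = 9.3226
May: (37 − 31)²/31 = 36/31 = 1.1613
Jun: (43 − 31)²/31 = 144/31 = 4.6452
Jul: (32 − 31)²/31 = 1/31 = 0.0323
Aug: (30 − 31)²/31 = 1/31 = 0.0323
Sep: (33 − 31)²/31 = 4/31 = 0.1290
Oct: (23 − 31)²/31 = 64/31 = 2.0645
Nov: (17 − 31)²/31 = 196/31 = 6.3226
Dec: (18 − 31)²/31 = 169/31 = 5.4516
Sum = 34.968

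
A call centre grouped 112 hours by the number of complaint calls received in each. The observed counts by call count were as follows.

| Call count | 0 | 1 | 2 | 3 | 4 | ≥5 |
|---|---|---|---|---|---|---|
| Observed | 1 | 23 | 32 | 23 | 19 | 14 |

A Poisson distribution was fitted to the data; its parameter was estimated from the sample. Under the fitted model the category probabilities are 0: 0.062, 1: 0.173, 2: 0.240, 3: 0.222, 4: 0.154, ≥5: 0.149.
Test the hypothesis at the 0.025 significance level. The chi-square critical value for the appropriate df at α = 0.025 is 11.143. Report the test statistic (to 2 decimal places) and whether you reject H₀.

7.49; do not reject

Expected counts E_i = n·p_i: 112×0.062 = 6.944, 112×0.173 = 19.376, 112×0.240 = 26.88, 112×0.222 = 24.864, 112×0.154 = 17.248, 112×0.149 = 16.688.
χ² = (1−6.944)²/6.944 + (23−19.376)²/19.376 + (32−26.88)²/26.88 + (23−24.864)²/24.864 + (19−17.248)²/17.248 + (14−16.688)²/16.688
   = 5.088 + 0.678 + 0.975 + 0.140 + 0.178 + 0.433
Sum = 7.49
df = 4. Since 7.49 < 11.143, we do not reject H₀.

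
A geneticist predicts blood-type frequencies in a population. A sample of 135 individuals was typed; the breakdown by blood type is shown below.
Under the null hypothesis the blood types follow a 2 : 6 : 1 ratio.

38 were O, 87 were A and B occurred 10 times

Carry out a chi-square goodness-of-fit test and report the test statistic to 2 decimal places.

Ratio total = 9. Expected counts: 135×2/9 = 30, 135×6/9 = 90, 135×1/9 = 15.
cat         O        E   (O−E)²/E
O          38       30      2.133
A          87       90      0.100
B          10       15      1.667
Sum = 3.90

3.90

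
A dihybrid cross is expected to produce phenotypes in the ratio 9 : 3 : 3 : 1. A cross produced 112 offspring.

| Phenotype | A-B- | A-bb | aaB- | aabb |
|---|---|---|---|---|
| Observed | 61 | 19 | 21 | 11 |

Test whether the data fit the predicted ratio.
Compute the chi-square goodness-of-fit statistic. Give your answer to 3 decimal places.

Ratio total = 16. Expected counts: 112×9/16 = 63, 112×3/16 = 21, 112×3/16 = 21, 112×1/16 = 7.
χ² = (61−63)²/63 + (19−21)²/21 + (21−21)²/21 + (11−7)²/7
   = 0.0635 + 0.1905 + 0.0000 + 2.2857
Sum = 2.540

2.540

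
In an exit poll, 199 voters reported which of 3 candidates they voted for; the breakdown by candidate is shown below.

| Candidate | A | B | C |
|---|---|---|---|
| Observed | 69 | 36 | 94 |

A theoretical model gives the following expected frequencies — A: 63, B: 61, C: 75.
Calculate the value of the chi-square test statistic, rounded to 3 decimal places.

15.631

cat         O        E   (O−E)²/E
A          69       63     0.5714
B          36       61    10.2459
C          94       75     4.8133
Sum = 15.631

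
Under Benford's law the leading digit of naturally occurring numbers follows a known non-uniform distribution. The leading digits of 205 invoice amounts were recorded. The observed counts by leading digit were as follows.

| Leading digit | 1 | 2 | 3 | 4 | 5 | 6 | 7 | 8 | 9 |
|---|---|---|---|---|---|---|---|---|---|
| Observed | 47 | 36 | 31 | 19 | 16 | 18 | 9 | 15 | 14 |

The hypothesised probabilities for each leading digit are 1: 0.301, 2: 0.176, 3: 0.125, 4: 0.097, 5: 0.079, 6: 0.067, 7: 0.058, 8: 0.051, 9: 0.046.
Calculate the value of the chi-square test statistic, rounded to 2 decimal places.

10.89

Expected counts E_i = n·p_i: 205×0.301 = 61.705, 205×0.176 = 36.08, 205×0.125 = 25.625, 205×0.097 = 19.885, 205×0.079 = 16.195, 205×0.067 = 13.735, 205×0.058 = 11.89, 205×0.051 = 10.455, 205×0.046 = 9.43.
cat         O        E   (O−E)²/E
1          47   61.705      3.504
2          36    36.08      0.000
3          31   25.625      1.127
4          19   19.885      0.039
5          16   16.195      0.002
6          18   13.735      1.324
7           9    11.89      0.702
8          15   10.455      1.976
9          14     9.43      2.215
Sum = 10.89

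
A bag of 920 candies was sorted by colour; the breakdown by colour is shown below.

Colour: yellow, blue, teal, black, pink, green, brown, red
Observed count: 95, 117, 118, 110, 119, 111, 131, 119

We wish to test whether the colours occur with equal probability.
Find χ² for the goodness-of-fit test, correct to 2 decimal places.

6.45

Under H₀ each category has probability 1/8, so each expected count is 920/8 = 115.
yellow: (95 − 115)²/115 = 400/115 = 3.478
blue: (117 − 115)²/115 = 4/115 = 0.035
teal: (118 − 115)²/115 = 9/115 = 0.078
black: (110 − 115)²/115 = 25/115 = 0.217
pink: (119 − 115)²/115 = 16/115 = 0.139
green: (111 − 115)²/115 = 16/115 = 0.139
brown: (131 − 115)²/115 = 256/115 = 2.226
red: (119 − 115)²/115 = 16/115 = 0.139
Sum = 6.45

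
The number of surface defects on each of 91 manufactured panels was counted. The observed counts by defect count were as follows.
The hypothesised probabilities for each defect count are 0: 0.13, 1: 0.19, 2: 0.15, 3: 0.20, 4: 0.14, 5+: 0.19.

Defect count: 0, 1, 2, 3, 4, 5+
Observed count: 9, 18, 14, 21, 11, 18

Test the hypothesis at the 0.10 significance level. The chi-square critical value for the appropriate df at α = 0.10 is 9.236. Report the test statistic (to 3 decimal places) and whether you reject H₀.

Expected counts E_i = n·p_i: 91×0.13 = 11.83, 91×0.19 = 17.29, 91×0.15 = 13.65, 91×0.20 = 18.2, 91×0.14 = 12.74, 91×0.19 = 17.29.
χ² = (9−11.83)²/11.83 + (18−17.29)²/17.29 + (14−13.65)²/13.65 + (21−18.2)²/18.2 + (11−12.74)²/12.74 + (18−17.29)²/17.29
   = 0.6770 + 0.0292 + 0.0090 + 0.4308 + 0.2376 + 0.0292
Sum = 1.413
df = 5. Since 1.413 < 9.236, we do not reject H₀.

1.413; do not reject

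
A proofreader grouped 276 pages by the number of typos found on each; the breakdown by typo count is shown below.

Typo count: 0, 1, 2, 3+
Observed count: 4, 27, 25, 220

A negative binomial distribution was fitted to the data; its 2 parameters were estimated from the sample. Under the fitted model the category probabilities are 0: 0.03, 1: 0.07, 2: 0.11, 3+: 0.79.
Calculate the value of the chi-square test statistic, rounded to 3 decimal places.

Expected counts E_i = n·p_i: 276×0.03 = 8.28, 276×0.07 = 19.32, 276×0.11 = 30.36, 276×0.79 = 218.04.
0: (4 − 8.28)²/8.28 = 18.3184/8.28 = 2.2124
1: (27 − 19.32)²/19.32 = 58.9824/19.32 = 3.0529
2: (25 − 30.36)²/30.36 = 28.7296/30.36 = 0.9463
3+: (220 − 218.04)²/218.04 = 3.8416/218.04 = 0.0176
Sum = 6.229

6.229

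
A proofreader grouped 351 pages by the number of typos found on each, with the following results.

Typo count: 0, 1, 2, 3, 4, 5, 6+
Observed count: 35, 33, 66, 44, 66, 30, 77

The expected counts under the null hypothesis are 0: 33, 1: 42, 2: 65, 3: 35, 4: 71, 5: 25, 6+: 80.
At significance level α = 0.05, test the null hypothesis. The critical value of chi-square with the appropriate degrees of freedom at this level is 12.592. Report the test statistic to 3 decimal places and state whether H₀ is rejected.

cat         O        E   (O−E)²/E
0          35       33     0.1212
1          33       42     1.9286
2          66       65     0.0154
3          44       35     2.3143
4          66       71     0.3521
5          30       25     1.0000
6+         77       80     0.1125
Sum = 5.844
df = 6. Since 5.844 < 12.592, we do not reject H₀.

5.844; do not reject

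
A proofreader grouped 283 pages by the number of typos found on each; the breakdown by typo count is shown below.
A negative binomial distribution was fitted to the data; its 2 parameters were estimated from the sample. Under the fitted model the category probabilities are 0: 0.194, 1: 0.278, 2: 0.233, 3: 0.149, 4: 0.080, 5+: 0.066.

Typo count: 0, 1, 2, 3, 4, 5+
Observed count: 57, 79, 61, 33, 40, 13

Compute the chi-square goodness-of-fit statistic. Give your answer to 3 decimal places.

17.482

Expected counts E_i = n·p_i: 283×0.194 = 54.902, 283×0.278 = 78.674, 283×0.233 = 65.939, 283×0.149 = 42.167, 283×0.080 = 22.64, 283×0.066 = 18.678.
cat         O        E   (O−E)²/E
0          57   54.902     0.0802
1          79   78.674     0.0014
2          61   65.939     0.3699
3          33   42.167     1.9929
4          40    22.64    13.3114
5+         13   18.678     1.7261
Sum = 17.482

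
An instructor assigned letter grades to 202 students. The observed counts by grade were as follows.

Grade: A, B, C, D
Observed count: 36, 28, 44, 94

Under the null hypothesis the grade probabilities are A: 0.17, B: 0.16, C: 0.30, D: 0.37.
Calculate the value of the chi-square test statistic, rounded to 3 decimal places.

10.168

Expected counts E_i = n·p_i: 202×0.17 = 34.34, 202×0.16 = 32.32, 202×0.30 = 60.6, 202×0.37 = 74.74.
cat         O        E   (O−E)²/E
A          36    34.34     0.0802
B          28    32.32     0.5774
C          44     60.6     4.5472
D          94    74.74     4.9632
Sum = 10.168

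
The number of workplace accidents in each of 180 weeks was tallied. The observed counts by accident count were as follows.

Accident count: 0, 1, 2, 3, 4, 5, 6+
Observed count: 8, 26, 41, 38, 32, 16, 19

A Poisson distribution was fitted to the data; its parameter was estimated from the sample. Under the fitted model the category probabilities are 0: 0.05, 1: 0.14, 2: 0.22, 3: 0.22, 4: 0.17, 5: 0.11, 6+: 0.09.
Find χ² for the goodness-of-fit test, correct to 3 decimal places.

Expected counts E_i = n·p_i: 180×0.05 = 9, 180×0.14 = 25.2, 180×0.22 = 39.6, 180×0.22 = 39.6, 180×0.17 = 30.6, 180×0.11 = 19.8, 180×0.09 = 16.2.
0: (8 − 9)²/9 = 1/9 = 0.1111
1: (26 − 25.2)²/25.2 = 0.64/25.2 = 0.0254
2: (41 − 39.6)²/39.6 = 1.96/39.6 = 0.0495
3: (38 − 39.6)²/39.6 = 2.56/39.6 = 0.0646
4: (32 − 30.6)²/30.6 = 1.96/30.6 = 0.0641
5: (16 − 19.8)²/19.8 = 14.44/19.8 = 0.7293
6+: (19 − 16.2)²/16.2 = 7.84/16.2 = 0.4840
Sum = 1.528

1.528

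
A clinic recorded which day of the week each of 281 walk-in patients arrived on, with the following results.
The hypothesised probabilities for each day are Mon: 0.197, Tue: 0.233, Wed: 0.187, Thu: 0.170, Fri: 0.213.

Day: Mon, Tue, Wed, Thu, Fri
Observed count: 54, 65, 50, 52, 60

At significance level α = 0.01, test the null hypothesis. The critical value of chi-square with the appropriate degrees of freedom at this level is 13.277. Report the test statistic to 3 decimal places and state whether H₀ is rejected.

0.535; do not reject

Expected counts E_i = n·p_i: 281×0.197 = 55.357, 281×0.233 = 65.473, 281×0.187 = 52.547, 281×0.170 = 47.77, 281×0.213 = 59.853.
cat         O        E   (O−E)²/E
Mon        54   55.357     0.0333
Tue        65   65.473     0.0034
Wed        50   52.547     0.1235
Thu        52    47.77     0.3746
Fri        60   59.853     0.0004
Sum = 0.535
df = 4. Since 0.535 < 13.277, we do not reject H₀.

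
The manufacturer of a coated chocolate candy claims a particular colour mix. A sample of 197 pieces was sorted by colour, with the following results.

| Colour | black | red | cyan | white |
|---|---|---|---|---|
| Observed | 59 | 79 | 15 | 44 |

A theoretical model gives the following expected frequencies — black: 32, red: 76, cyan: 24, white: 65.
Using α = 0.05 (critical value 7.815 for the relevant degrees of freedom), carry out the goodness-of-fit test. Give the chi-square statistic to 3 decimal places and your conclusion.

χ² = (59−32)²/32 + (79−76)²/76 + (15−24)²/24 + (44−65)²/65
   = 22.7813 + 0.1184 + 3.3750 + 6.7846
Sum = 33.059
df = 3. Since 33.059 > 7.815, we reject H₀.

33.059; reject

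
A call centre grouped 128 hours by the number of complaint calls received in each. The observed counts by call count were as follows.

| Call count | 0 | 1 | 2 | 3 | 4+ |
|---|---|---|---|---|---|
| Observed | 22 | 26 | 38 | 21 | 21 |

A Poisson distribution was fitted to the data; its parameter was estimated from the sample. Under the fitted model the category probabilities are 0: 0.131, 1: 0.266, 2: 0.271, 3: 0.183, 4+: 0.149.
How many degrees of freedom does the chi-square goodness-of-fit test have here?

There are k = 5 categories and 1 parameter estimated from the data, so df = 5 − 1 − 1 = 3.

3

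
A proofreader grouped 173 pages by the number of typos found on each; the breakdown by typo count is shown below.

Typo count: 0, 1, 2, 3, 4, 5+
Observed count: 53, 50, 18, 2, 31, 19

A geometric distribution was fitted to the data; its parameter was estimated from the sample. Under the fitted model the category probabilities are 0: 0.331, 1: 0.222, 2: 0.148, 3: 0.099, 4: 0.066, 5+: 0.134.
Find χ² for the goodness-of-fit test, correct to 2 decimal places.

Expected counts E_i = n·p_i: 173×0.331 = 57.263, 173×0.222 = 38.406, 173×0.148 = 25.604, 173×0.099 = 17.127, 173×0.066 = 11.418, 173×0.134 = 23.182.
cat         O        E   (O−E)²/E
0          53   57.263      0.317
1          50   38.406      3.500
2          18   25.604      2.258
3           2   17.127     13.361
4          31   11.418     33.583
5+         19   23.182      0.754
Sum = 53.77

53.77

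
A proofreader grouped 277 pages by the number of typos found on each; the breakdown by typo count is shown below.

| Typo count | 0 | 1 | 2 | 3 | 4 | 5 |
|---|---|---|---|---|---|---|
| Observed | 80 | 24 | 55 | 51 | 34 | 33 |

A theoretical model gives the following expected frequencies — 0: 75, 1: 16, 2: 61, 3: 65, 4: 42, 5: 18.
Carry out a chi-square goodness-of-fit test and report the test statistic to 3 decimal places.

χ² = (80−75)²/75 + (24−16)²/16 + (55−61)²/61 + (51−65)²/65 + (34−42)²/42 + (33−18)²/18
   = 0.3333 + 4.0000 + 0.5902 + 3.0154 + 1.5238 + 12.5000
Sum = 21.963

21.963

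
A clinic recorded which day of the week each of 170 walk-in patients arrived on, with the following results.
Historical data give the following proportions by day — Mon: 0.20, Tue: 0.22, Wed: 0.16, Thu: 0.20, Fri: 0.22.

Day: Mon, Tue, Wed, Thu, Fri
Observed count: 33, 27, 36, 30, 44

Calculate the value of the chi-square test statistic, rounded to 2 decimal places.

7.40

Expected counts E_i = n·p_i: 170×0.20 = 34, 170×0.22 = 37.4, 170×0.16 = 27.2, 170×0.20 = 34, 170×0.22 = 37.4.
cat         O        E   (O−E)²/E
Mon        33       34      0.029
Tue        27     37.4      2.892
Wed        36     27.2      2.847
Thu        30       34      0.471
Fri        44     37.4      1.165
Sum = 7.40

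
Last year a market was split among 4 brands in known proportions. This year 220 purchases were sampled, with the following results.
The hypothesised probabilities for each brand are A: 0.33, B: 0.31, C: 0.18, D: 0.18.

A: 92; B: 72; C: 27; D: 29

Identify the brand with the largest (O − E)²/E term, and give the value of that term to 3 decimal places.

Expected counts E_i = n·p_i: 220×0.33 = 72.6, 220×0.31 = 68.2, 220×0.18 = 39.6, 220×0.18 = 39.6.
A: (92 − 72.6)²/72.6 = 376.36/72.6 = 5.1840
B: (72 − 68.2)²/68.2 = 14.44/68.2 = 0.2117
C: (27 − 39.6)²/39.6 = 158.76/39.6 = 4.0091
D: (29 − 39.6)²/39.6 = 112.36/39.6 = 2.8374
The largest term is for A: 5.184.

A, 5.184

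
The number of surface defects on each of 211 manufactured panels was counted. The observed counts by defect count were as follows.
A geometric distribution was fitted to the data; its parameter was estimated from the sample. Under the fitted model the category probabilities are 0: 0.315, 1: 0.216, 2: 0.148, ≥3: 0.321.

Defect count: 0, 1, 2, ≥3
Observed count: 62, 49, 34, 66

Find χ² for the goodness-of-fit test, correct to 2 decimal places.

Expected counts E_i = n·p_i: 211×0.315 = 66.465, 211×0.216 = 45.576, 211×0.148 = 31.228, 211×0.321 = 67.731.
χ² = (62−66.465)²/66.465 + (49−45.576)²/45.576 + (34−31.228)²/31.228 + (66−67.731)²/67.731
   = 0.300 + 0.257 + 0.246 + 0.044
Sum = 0.85

0.85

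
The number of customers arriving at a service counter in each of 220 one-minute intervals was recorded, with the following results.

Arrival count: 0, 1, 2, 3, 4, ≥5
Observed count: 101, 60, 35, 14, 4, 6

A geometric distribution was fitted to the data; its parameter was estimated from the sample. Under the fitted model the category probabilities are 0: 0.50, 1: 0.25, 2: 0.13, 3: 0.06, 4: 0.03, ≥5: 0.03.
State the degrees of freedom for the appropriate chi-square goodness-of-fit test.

There are k = 6 categories and 1 parameter estimated from the data, so df = 6 − 1 − 1 = 4.

4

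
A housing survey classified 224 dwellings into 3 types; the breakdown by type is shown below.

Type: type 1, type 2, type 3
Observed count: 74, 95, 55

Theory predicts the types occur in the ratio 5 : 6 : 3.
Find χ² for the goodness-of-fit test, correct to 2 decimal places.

Ratio total = 14. Expected counts: 224×5/14 = 80, 224×6/14 = 96, 224×3/14 = 48.
type 1: (74 − 80)²/80 = 36/80 = 0.450
type 2: (95 − 96)²/96 = 1/96 = 0.010
type 3: (55 − 48)²/48 = 49/48 = 1.021
Sum = 1.48

1.48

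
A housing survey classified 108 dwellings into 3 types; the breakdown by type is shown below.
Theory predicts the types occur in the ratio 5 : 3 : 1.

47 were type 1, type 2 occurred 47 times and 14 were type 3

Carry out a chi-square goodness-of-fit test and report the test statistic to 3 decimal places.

Ratio total = 9. Expected counts: 108×5/9 = 60, 108×3/9 = 36, 108×1/9 = 12.
cat         O        E   (O−E)²/E
type 1     47       60     2.8167
type 2     47       36     3.3611
type 3     14       12     0.3333
Sum = 6.511

6.511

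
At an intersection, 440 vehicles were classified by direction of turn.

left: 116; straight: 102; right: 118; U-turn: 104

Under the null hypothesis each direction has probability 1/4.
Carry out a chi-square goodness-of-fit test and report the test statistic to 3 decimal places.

1.818

Under H₀ each category has probability 1/4, so each expected count is 440/4 = 110.
left: (116 − 110)²/110 = 36/110 = 0.3273
straight: (102 − 110)²/110 = 64/110 = 0.5818
right: (118 − 110)²/110 = 64/110 = 0.5818
U-turn: (104 − 110)²/110 = 36/110 = 0.3273
Sum = 1.818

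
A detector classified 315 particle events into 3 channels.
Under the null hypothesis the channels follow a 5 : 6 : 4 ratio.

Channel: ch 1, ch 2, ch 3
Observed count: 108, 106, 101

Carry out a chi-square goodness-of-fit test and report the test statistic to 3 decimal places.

6.701

Ratio total = 15. Expected counts: 315×5/15 = 105, 315×6/15 = 126, 315×4/15 = 84.
cat         O        E   (O−E)²/E
ch 1      108      105     0.0857
ch 2      106      126     3.1746
ch 3      101       84     3.4405
Sum = 6.701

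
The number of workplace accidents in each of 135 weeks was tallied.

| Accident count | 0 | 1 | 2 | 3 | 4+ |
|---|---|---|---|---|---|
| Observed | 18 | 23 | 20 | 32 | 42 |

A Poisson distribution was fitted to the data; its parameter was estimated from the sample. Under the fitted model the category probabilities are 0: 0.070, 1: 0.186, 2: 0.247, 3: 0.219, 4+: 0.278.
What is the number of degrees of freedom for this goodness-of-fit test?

3

There are k = 5 categories and 1 parameter estimated from the data, so df = 5 − 1 − 1 = 3.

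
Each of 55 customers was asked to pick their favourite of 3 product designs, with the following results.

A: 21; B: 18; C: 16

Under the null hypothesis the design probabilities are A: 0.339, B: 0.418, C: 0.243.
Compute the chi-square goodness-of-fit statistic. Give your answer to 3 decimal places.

1.900

Expected counts E_i = n·p_i: 55×0.339 = 18.645, 55×0.418 = 22.99, 55×0.243 = 13.365.
A: (21 − 18.645)²/18.645 = 5.546025/18.645 = 0.2975
B: (18 − 22.99)²/22.99 = 24.9001/22.99 = 1.0831
C: (16 − 13.365)²/13.365 = 6.943225/13.365 = 0.5195
Sum = 1.900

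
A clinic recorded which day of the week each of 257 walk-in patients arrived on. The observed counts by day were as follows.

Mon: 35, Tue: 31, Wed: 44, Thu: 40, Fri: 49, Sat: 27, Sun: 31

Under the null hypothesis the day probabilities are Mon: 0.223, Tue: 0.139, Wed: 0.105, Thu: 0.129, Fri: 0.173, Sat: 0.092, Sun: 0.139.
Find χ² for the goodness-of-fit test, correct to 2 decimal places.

23.02

Expected counts E_i = n·p_i: 257×0.223 = 57.311, 257×0.139 = 35.723, 257×0.105 = 26.985, 257×0.129 = 33.153, 257×0.173 = 44.461, 257×0.092 = 23.644, 257×0.139 = 35.723.
χ² = (35−57.311)²/57.311 + (31−35.723)²/35.723 + (44−26.985)²/26.985 + (40−33.153)²/33.153 + (49−44.461)²/44.461 + (27−23.644)²/23.644 + (31−35.723)²/35.723
   = 8.686 + 0.624 + 10.729 + 1.414 + 0.463 + 0.476 + 0.624
Sum = 23.02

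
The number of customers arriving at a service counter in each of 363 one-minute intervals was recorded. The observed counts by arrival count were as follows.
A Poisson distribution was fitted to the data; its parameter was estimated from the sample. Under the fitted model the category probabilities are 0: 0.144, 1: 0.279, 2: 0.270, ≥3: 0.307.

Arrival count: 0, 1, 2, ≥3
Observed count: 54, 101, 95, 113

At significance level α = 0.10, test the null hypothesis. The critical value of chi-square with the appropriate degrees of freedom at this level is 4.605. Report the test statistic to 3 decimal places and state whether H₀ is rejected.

Expected counts E_i = n·p_i: 363×0.144 = 52.272, 363×0.279 = 101.277, 363×0.270 = 98.01, 363×0.307 = 111.441.
0: (54 − 52.272)²/52.272 = 2.985984/52.272 = 0.0571
1: (101 − 101.277)²/101.277 = 0.076729/101.277 = 0.0008
2: (95 − 98.01)²/98.01 = 9.0601/98.01 = 0.0924
≥3: (113 − 111.441)²/111.441 = 2.430481/111.441 = 0.0218
Sum = 0.172
df = 2. Since 0.172 < 4.605, we do not reject H₀.

0.172; do not reject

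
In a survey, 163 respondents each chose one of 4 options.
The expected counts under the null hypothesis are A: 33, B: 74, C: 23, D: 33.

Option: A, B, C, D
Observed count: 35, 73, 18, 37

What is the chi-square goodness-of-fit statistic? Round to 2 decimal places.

1.71

χ² = (35−33)²/33 + (73−74)²/74 + (18−23)²/23 + (37−33)²/33
   = 0.121 + 0.014 + 1.087 + 0.485
Sum = 1.71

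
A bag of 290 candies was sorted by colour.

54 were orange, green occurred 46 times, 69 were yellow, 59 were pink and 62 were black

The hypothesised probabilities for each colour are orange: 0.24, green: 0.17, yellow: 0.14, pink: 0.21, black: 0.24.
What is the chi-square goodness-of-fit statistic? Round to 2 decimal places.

Expected counts E_i = n·p_i: 290×0.24 = 69.6, 290×0.17 = 49.3, 290×0.14 = 40.6, 290×0.21 = 60.9, 290×0.24 = 69.6.
χ² = (54−69.6)²/69.6 + (46−49.3)²/49.3 + (69−40.6)²/40.6 + (59−60.9)²/60.9 + (62−69.6)²/69.6
   = 3.497 + 0.221 + 19.866 + 0.059 + 0.830
Sum = 24.47

24.47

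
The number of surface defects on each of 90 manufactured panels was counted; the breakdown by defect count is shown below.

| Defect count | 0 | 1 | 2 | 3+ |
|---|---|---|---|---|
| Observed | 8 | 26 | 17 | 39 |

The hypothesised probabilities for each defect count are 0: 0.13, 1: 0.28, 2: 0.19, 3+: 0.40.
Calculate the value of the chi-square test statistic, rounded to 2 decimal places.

Expected counts E_i = n·p_i: 90×0.13 = 11.7, 90×0.28 = 25.2, 90×0.19 = 17.1, 90×0.40 = 36.
0: (8 − 11.7)²/11.7 = 13.69/11.7 = 1.170
1: (26 − 25.2)²/25.2 = 0.64/25.2 = 0.025
2: (17 − 17.1)²/17.1 = 0.01/17.1 = 0.001
3+: (39 − 36)²/36 = 9/36 = 0.250
Sum = 1.45

1.45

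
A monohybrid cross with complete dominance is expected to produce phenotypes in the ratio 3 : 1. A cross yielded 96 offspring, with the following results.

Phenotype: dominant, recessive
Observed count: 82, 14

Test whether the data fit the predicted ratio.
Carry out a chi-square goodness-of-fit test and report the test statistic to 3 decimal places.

Ratio total = 4. Expected counts: 96×3/4 = 72, 96×1/4 = 24.
dominant: (82 − 72)²/72 = 100/72 = 1.3889
recessive: (14 − 24)²/24 = 100/24 = 4.1667
Sum = 5.556

5.556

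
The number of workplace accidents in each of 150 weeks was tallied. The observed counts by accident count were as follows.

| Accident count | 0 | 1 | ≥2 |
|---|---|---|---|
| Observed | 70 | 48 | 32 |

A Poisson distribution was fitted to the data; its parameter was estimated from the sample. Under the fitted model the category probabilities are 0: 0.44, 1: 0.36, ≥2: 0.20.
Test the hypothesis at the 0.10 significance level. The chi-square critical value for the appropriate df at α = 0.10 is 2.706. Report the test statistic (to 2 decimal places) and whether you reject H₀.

Expected counts E_i = n·p_i: 150×0.44 = 66, 150×0.36 = 54, 150×0.20 = 30.
0: (70 − 66)²/66 = 16/66 = 0.242
1: (48 − 54)²/54 = 36/54 = 0.667
≥2: (32 − 30)²/30 = 4/30 = 0.133
Sum = 1.04
df = 1. Since 1.04 < 2.706, we do not reject H₀.

1.04; do not reject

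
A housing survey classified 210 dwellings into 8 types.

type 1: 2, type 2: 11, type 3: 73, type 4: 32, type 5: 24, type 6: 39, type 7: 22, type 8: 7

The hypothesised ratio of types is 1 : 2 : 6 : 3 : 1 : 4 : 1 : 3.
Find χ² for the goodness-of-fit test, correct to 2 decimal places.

65.06

Ratio total = 21. Expected counts: 210×1/21 = 10, 210×2/21 = 20, 210×6/21 = 60, 210×3/21 = 30, 210×1/21 = 10, 210×4/21 = 40, 210×1/21 = 10, 210×3/21 = 30.
type 1: (2 − 10)²/10 = 64/10 = 6.400
type 2: (11 − 20)²/20 = 81/20 = 4.050
type 3: (73 − 60)²/60 = 169/60 = 2.817
type 4: (32 − 30)²/30 = 4/30 = 0.133
type 5: (24 − 10)²/10 = 196/10 = 19.600
type 6: (39 − 40)²/40 = 1/40 = 0.025
type 7: (22 − 10)²/10 = 144/10 = 14.400
type 8: (7 − 30)²/30 = 529/30 = 17.633
Sum = 65.06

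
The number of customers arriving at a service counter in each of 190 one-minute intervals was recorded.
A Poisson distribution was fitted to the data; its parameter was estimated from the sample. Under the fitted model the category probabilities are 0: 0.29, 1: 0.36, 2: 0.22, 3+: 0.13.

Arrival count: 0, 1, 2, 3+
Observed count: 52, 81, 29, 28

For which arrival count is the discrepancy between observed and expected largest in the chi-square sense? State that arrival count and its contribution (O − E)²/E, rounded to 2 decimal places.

Expected counts E_i = n·p_i: 190×0.29 = 55.1, 190×0.36 = 68.4, 190×0.22 = 41.8, 190×0.13 = 24.7.
0: (52 − 55.1)²/55.1 = 9.61/55.1 = 0.174
1: (81 − 68.4)²/68.4 = 158.76/68.4 = 2.321
2: (29 − 41.8)²/41.8 = 163.84/41.8 = 3.920
3+: (28 − 24.7)²/24.7 = 10.89/24.7 = 0.441
The largest term is for 2: 3.92.

2, 3.92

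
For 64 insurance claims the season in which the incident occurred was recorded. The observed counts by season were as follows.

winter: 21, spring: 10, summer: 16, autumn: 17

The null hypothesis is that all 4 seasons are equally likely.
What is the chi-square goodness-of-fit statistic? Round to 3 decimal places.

Expected count for each of the 4 categories: 64/4 = 16.
winter: (21 − 16)²/16 = 25/16 = 1.5625
spring: (10 − 16)²/16 = 36/16 = 2.2500
summer: (16 − 16)²/16 = 0/16 = 0.0000
autumn: (17 − 16)²/16 = 1/16 = 0.0625
Sum = 3.875

3.875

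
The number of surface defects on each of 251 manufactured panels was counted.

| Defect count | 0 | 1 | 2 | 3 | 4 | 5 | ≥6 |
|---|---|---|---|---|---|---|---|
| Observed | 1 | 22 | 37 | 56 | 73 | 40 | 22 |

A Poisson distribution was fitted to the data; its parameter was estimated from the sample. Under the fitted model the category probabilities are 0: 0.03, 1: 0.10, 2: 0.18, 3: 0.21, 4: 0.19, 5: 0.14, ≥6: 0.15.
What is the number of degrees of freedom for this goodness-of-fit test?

There are k = 7 categories and 1 parameter estimated from the data, so df = 7 − 1 − 1 = 5.

5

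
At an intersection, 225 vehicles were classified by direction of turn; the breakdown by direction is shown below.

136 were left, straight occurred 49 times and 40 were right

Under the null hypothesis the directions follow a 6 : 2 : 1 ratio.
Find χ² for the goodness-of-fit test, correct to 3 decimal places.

10.327

Ratio total = 9. Expected counts: 225×6/9 = 150, 225×2/9 = 50, 225×1/9 = 25.
cat           O        E   (O−E)²/E
left        136      150     1.3067
straight     49       50     0.0200
right        40       25     9.0000
Sum = 10.327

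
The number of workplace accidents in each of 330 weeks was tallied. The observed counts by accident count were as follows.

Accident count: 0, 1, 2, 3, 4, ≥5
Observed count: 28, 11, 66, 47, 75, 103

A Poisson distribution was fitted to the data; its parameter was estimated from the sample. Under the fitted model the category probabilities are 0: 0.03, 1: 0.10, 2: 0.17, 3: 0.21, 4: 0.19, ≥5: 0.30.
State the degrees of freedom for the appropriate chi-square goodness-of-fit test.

4

There are k = 6 categories and 1 parameter estimated from the data, so df = 6 − 1 − 1 = 4.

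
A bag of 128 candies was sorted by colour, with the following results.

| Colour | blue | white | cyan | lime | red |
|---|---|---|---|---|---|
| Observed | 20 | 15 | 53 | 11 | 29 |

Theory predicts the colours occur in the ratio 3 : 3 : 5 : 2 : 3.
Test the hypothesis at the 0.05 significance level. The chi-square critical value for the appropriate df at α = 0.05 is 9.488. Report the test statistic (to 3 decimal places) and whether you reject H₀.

10.871; reject

Ratio total = 16. Expected counts: 128×3/16 = 24, 128×3/16 = 24, 128×5/16 = 40, 128×2/16 = 16, 128×3/16 = 24.
cat         O        E   (O−E)²/E
blue       20       24     0.6667
white      15       24     3.3750
cyan       53       40     4.2250
lime       11       16     1.5625
red        29       24     1.0417
Sum = 10.871
df = 4. Since 10.871 > 9.488, we reject H₀.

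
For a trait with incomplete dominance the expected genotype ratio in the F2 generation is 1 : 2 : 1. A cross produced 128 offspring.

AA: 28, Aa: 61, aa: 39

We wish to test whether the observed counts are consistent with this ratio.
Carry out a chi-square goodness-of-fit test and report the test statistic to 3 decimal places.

2.172

Ratio total = 4. Expected counts: 128×1/4 = 32, 128×2/4 = 64, 128×1/4 = 32.
AA: (28 − 32)²/32 = 16/32 = 0.5000
Aa: (61 − 64)²/64 = 9/64 = 0.1406
aa: (39 − 32)²/32 = 49/32 = 1.5313
Sum = 2.172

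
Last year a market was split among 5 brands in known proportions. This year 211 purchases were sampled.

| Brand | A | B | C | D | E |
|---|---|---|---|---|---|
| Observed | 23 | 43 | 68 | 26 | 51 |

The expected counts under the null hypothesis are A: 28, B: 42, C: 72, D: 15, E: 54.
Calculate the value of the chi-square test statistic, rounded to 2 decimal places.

cat         O        E   (O−E)²/E
A          23       28      0.893
B          43       42      0.024
C          68       72      0.222
D          26       15      8.067
E          51       54      0.167
Sum = 9.37

9.37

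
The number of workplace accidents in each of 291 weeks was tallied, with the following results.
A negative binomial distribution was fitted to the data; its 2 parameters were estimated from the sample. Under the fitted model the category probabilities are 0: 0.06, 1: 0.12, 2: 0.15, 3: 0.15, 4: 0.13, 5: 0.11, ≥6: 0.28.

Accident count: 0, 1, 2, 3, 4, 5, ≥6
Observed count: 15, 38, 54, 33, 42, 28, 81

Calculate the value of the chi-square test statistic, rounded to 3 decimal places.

6.636

Expected counts E_i = n·p_i: 291×0.06 = 17.46, 291×0.12 = 34.92, 291×0.15 = 43.65, 291×0.15 = 43.65, 291×0.13 = 37.83, 291×0.11 = 32.01, 291×0.28 = 81.48.
0: (15 − 17.46)²/17.46 = 6.0516/17.46 = 0.3466
1: (38 − 34.92)²/34.92 = 9.4864/34.92 = 0.2717
2: (54 − 43.65)²/43.65 = 107.1225/43.65 = 2.4541
3: (33 − 43.65)²/43.65 = 113.4225/43.65 = 2.5985
4: (42 − 37.83)²/37.83 = 17.3889/37.83 = 0.4597
5: (28 − 32.01)²/32.01 = 16.0801/32.01 = 0.5023
≥6: (81 − 81.48)²/81.48 = 0.2304/81.48 = 0.0028
Sum = 6.636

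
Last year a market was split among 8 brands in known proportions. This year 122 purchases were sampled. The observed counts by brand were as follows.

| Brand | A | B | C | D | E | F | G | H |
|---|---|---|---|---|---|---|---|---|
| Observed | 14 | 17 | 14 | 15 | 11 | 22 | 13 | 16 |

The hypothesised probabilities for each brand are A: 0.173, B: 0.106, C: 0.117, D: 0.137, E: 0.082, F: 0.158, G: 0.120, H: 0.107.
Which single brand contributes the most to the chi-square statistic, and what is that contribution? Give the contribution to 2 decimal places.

A, 2.39

Expected counts E_i = n·p_i: 122×0.173 = 21.106, 122×0.106 = 12.932, 122×0.117 = 14.274, 122×0.137 = 16.714, 122×0.082 = 10.004, 122×0.158 = 19.276, 122×0.120 = 14.64, 122×0.107 = 13.054.
A: (14 − 21.106)²/21.106 = 50.495236/21.106 = 2.392
B: (17 − 12.932)²/12.932 = 16.548624/12.932 = 1.280
C: (14 − 14.274)²/14.274 = 0.075076/14.274 = 0.005
D: (15 − 16.714)²/16.714 = 2.937796/16.714 = 0.176
E: (11 − 10.004)²/10.004 = 0.992016/10.004 = 0.099
F: (22 − 19.276)²/19.276 = 7.420176/19.276 = 0.385
G: (13 − 14.64)²/14.64 = 2.6896/14.64 = 0.184
H: (16 − 13.054)²/13.054 = 8.678916/13.054 = 0.665
The largest term is for A: 2.39.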